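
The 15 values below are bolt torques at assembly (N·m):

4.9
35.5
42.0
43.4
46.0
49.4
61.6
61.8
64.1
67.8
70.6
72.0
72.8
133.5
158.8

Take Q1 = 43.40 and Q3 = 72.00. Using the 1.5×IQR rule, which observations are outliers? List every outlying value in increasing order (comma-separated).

IQR = Q3 − Q1 = 72.00 − 43.40 = 28.60.
Lower fence = Q1 − 1.5·IQR = 43.40 − 42.90 = 0.50.
Upper fence = Q3 + 1.5·IQR = 72.00 + 42.90 = 114.90.
133.5 > 114.90 → outlier.
158.8 > 114.90 → outlier.
All remaining values lie within [0.50, 114.90].

133.5, 158.8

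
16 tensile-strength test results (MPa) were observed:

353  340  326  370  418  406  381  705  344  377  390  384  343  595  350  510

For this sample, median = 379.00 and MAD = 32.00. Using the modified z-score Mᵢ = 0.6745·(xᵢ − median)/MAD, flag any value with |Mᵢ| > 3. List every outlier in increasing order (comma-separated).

|Mᵢ| > 3 ⇔ |xᵢ − 379.00| > 3·32.00/0.6745 = 142.33.
So outliers lie outside [236.67, 521.33].
595: M = 4.55 → outlier.
705: M = 6.87 → outlier.

595, 705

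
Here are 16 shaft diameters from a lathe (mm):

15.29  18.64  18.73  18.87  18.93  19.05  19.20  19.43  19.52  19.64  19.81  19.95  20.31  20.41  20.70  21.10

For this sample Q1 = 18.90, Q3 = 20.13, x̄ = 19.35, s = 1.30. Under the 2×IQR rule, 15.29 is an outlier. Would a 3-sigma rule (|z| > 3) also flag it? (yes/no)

yes

z = (15.29 − 19.35) / 1.30 = -3.12.
|z| = 3.12 > 3.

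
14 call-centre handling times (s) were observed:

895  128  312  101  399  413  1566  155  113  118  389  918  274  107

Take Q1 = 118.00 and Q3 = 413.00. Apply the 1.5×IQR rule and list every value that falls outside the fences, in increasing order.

895, 918, 1566

IQR = Q3 − Q1 = 413.00 − 118.00 = 295.00.
Lower fence = Q1 − 1.5·IQR = 118.00 − 442.50 = -324.50.
Upper fence = Q3 + 1.5·IQR = 413.00 + 442.50 = 855.50.
895 > 855.50 → outlier.
918 > 855.50 → outlier.
1566 > 855.50 → outlier.
All remaining values lie within [-324.50, 855.50].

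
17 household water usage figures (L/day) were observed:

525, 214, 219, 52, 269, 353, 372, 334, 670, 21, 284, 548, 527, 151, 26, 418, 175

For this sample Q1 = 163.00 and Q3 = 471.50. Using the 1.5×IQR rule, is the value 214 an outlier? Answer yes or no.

no

IQR = Q3 − Q1 = 471.50 − 163.00 = 308.50.
Lower fence = Q1 − 1.5·IQR = 163.00 − 462.75 = -299.75.
Upper fence = Q3 + 1.5·IQR = 471.50 + 462.75 = 934.25.
214 lies within [-299.75, 934.25].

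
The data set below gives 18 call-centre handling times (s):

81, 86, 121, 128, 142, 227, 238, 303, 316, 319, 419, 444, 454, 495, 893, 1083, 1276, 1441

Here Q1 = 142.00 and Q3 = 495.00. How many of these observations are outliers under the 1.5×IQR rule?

IQR = 353.00; fences at 142.00 − 529.50 = -387.50 and 495.00 + 529.50 = 1024.50.
Outside the cutoffs: 1083, 1276, 1441.

3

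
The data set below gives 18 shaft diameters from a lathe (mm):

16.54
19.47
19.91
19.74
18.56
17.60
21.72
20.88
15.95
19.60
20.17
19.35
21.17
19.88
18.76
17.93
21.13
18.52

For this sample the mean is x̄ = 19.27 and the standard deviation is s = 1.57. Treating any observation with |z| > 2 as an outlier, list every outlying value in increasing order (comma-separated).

Cutoffs at x̄ ± 2s: 19.27 ± 2·1.57 = [16.13, 22.41].
15.95: z = -2.11, |z| > 2 → outlier.
Every other value lies within [16.13, 22.41].

15.95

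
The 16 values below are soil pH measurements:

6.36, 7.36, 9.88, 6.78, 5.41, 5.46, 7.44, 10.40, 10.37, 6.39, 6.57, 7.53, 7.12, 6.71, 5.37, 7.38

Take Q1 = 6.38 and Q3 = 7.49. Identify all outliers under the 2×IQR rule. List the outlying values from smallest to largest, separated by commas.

9.88, 10.37, 10.40

IQR = Q3 − Q1 = 7.49 − 6.38 = 1.11.
Lower fence = Q1 − 2·IQR = 6.38 − 2.22 = 4.16.
Upper fence = Q3 + 2·IQR = 7.49 + 2.22 = 9.71.
9.88 > 9.71 → outlier.
10.37 > 9.71 → outlier.
10.40 > 9.71 → outlier.
All remaining values lie within [4.16, 9.71].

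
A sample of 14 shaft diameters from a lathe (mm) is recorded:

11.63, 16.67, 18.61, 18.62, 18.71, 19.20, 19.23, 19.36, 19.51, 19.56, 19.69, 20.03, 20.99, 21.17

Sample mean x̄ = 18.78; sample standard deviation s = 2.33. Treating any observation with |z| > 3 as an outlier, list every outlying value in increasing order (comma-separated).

Cutoffs at x̄ ± 3s: 18.78 ± 3·2.33 = [11.79, 25.77].
11.63: z = -3.07, |z| > 3 → outlier.
Every other value lies within [11.79, 25.77].

11.63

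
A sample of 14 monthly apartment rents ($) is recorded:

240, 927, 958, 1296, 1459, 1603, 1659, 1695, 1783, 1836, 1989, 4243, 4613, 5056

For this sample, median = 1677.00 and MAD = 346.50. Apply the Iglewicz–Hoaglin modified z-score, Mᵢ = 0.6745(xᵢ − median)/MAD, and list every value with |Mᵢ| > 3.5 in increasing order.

|Mᵢ| > 3.5 ⇔ |xᵢ − 1677.00| > 3.5·346.50/0.6745 = 1798.00.
So outliers lie outside [-121.00, 3475.00].
4243: M = 4.99 → outlier.
4613: M = 5.72 → outlier.
5056: M = 6.58 → outlier.

4243, 4613, 5056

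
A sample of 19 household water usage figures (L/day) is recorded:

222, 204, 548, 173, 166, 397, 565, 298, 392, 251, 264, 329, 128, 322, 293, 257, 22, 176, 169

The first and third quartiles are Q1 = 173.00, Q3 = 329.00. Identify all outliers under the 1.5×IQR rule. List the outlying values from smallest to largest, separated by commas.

IQR = Q3 − Q1 = 329.00 − 173.00 = 156.00.
Lower fence = Q1 − 1.5·IQR = 173.00 − 234.00 = -61.00.
Upper fence = Q3 + 1.5·IQR = 329.00 + 234.00 = 563.00.
565 > 563.00 → outlier.
All remaining values lie within [-61.00, 563.00].

565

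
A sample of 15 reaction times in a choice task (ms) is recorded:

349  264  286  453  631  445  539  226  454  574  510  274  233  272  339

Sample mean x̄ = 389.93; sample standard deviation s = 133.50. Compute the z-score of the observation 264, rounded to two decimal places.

z = (264 − 389.93) / 133.50 = -0.94.

-0.94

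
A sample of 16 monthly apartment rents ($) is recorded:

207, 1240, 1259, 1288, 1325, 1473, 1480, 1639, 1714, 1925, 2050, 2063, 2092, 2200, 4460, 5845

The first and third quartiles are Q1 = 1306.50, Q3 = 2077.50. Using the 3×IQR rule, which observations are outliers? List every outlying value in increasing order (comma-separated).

IQR = Q3 − Q1 = 2077.50 − 1306.50 = 771.00.
Lower fence = Q1 − 3·IQR = 1306.50 − 2313.00 = -1006.50.
Upper fence = Q3 + 3·IQR = 2077.50 + 2313.00 = 4390.50.
4460 > 4390.50 → outlier.
5845 > 4390.50 → outlier.
All remaining values lie within [-1006.50, 4390.50].

4460, 5845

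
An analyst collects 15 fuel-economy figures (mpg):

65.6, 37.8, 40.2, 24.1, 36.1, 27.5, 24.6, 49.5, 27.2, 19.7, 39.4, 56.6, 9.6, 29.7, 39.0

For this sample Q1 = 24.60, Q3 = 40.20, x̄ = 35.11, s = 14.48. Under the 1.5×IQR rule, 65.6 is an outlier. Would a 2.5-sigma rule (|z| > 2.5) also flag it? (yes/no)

no

z = (65.6 − 35.11) / 14.48 = 2.11.
|z| = 2.11 ≤ 2.5.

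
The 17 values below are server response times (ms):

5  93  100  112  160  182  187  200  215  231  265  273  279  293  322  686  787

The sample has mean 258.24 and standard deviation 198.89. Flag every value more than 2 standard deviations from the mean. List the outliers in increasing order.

Cutoffs at x̄ ± 2s: 258.24 ± 2·198.89 = [-139.54, 656.02].
686: z = 2.15, |z| > 2 → outlier.
787: z = 2.66, |z| > 2 → outlier.
Every other value lies within [-139.54, 656.02].

686, 787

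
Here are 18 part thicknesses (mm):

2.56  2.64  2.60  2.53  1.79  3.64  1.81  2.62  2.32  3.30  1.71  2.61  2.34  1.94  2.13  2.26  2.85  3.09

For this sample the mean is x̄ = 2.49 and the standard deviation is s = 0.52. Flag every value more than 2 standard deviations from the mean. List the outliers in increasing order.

3.64

Cutoffs at x̄ ± 2s: 2.49 ± 2·0.52 = [1.45, 3.53].
3.64: z = 2.21, |z| > 2 → outlier.
Every other value lies within [1.45, 3.53].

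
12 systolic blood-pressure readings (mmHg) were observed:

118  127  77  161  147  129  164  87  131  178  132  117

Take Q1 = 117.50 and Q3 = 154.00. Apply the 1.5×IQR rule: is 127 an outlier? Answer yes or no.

IQR = Q3 − Q1 = 154.00 − 117.50 = 36.50.
Lower fence = Q1 − 1.5·IQR = 117.50 − 54.75 = 62.75.
Upper fence = Q3 + 1.5·IQR = 154.00 + 54.75 = 208.75.
127 lies within [62.75, 208.75].

no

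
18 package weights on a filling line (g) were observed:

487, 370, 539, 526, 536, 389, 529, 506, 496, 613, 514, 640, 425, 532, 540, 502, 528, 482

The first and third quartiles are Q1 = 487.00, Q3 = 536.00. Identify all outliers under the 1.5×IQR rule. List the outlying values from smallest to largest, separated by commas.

370, 389, 613, 640

IQR = Q3 − Q1 = 536.00 − 487.00 = 49.00.
Lower fence = Q1 − 1.5·IQR = 487.00 − 73.50 = 413.50.
Upper fence = Q3 + 1.5·IQR = 536.00 + 73.50 = 609.50.
370 < 413.50 → outlier.
389 < 413.50 → outlier.
613 > 609.50 → outlier.
640 > 609.50 → outlier.
All remaining values lie within [413.50, 609.50].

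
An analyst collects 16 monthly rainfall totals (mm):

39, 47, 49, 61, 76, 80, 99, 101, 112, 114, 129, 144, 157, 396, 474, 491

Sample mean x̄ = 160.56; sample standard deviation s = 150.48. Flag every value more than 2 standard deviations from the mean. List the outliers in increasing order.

Cutoffs at x̄ ± 2s: 160.56 ± 2·150.48 = [-140.40, 461.52].
474: z = 2.08, |z| > 2 → outlier.
491: z = 2.20, |z| > 2 → outlier.
Every other value lies within [-140.40, 461.52].

474, 491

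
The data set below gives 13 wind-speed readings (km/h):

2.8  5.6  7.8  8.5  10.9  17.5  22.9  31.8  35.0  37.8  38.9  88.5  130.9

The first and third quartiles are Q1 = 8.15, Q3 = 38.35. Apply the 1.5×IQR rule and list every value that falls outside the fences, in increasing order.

IQR = Q3 − Q1 = 38.35 − 8.15 = 30.20.
Lower fence = Q1 − 1.5·IQR = 8.15 − 45.30 = -37.15.
Upper fence = Q3 + 1.5·IQR = 38.35 + 45.30 = 83.65.
88.5 > 83.65 → outlier.
130.9 > 83.65 → outlier.
All remaining values lie within [-37.15, 83.65].

88.5, 130.9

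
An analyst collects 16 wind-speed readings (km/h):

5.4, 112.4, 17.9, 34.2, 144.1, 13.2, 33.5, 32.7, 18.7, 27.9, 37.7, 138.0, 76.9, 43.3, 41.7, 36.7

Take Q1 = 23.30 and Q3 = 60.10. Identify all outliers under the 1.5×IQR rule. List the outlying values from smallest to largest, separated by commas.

138.0, 144.1

IQR = Q3 − Q1 = 60.10 − 23.30 = 36.80.
Lower fence = Q1 − 1.5·IQR = 23.30 − 55.20 = -31.90.
Upper fence = Q3 + 1.5·IQR = 60.10 + 55.20 = 115.30.
138.0 > 115.30 → outlier.
144.1 > 115.30 → outlier.
All remaining values lie within [-31.90, 115.30].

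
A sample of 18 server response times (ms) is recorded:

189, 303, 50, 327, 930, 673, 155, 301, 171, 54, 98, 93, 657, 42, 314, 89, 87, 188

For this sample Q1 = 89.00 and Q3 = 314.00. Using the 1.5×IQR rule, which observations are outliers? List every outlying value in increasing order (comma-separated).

IQR = Q3 − Q1 = 314.00 − 89.00 = 225.00.
Lower fence = Q1 − 1.5·IQR = 89.00 − 337.50 = -248.50.
Upper fence = Q3 + 1.5·IQR = 314.00 + 337.50 = 651.50.
657 > 651.50 → outlier.
673 > 651.50 → outlier.
930 > 651.50 → outlier.
All remaining values lie within [-248.50, 651.50].

657, 673, 930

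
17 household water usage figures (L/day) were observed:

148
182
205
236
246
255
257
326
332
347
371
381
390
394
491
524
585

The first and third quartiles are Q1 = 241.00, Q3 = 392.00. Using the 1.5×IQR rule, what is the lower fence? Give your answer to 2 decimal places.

14.50

IQR = Q3 − Q1 = 392.00 − 241.00 = 151.00.
Lower fence = Q1 − 1.5·IQR = 241.00 − 226.50 = 14.50.
Upper fence = Q3 + 1.5·IQR = 392.00 + 226.50 = 618.50.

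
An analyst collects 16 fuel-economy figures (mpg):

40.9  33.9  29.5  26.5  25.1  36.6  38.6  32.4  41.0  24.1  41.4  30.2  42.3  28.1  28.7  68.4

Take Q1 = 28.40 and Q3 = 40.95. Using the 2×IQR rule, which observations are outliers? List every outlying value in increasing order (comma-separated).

68.4

IQR = Q3 − Q1 = 40.95 − 28.40 = 12.55.
Lower fence = Q1 − 2·IQR = 28.40 − 25.10 = 3.30.
Upper fence = Q3 + 2·IQR = 40.95 + 25.10 = 66.05.
68.4 > 66.05 → outlier.
All remaining values lie within [3.30, 66.05].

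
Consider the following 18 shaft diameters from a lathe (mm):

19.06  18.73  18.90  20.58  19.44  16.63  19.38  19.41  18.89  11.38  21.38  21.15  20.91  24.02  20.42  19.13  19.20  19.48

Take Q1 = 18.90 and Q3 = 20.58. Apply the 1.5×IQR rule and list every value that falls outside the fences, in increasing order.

IQR = Q3 − Q1 = 20.58 − 18.90 = 1.68.
Lower fence = Q1 − 1.5·IQR = 18.90 − 2.52 = 16.38.
Upper fence = Q3 + 1.5·IQR = 20.58 + 2.52 = 23.10.
11.38 < 16.38 → outlier.
24.02 > 23.10 → outlier.
All remaining values lie within [16.38, 23.10].

11.38, 24.02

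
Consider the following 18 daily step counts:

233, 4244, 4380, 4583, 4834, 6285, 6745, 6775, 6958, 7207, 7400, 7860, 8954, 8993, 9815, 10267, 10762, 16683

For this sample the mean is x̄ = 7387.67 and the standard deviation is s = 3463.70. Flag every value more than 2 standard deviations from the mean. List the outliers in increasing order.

233, 16683

Cutoffs at x̄ ± 2s: 7387.67 ± 2·3463.70 = [460.27, 14315.07].
233: z = -2.07, |z| > 2 → outlier.
16683: z = 2.68, |z| > 2 → outlier.
Every other value lies within [460.27, 14315.07].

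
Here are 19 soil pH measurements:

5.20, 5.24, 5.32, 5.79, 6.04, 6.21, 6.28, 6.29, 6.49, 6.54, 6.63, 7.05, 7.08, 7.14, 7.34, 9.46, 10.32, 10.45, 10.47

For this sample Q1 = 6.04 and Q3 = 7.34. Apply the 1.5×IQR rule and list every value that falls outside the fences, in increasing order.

IQR = Q3 − Q1 = 7.34 − 6.04 = 1.30.
Lower fence = Q1 − 1.5·IQR = 6.04 − 1.95 = 4.09.
Upper fence = Q3 + 1.5·IQR = 7.34 + 1.95 = 9.29.
9.46 > 9.29 → outlier.
10.32 > 9.29 → outlier.
10.45 > 9.29 → outlier.
10.47 > 9.29 → outlier.
All remaining values lie within [4.09, 9.29].

9.46, 10.32, 10.45, 10.47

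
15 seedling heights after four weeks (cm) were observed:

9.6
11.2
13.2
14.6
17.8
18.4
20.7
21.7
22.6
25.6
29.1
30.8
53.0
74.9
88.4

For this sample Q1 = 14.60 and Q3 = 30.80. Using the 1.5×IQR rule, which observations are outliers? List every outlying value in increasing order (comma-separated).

74.9, 88.4

IQR = Q3 − Q1 = 30.80 − 14.60 = 16.20.
Lower fence = Q1 − 1.5·IQR = 14.60 − 24.30 = -9.70.
Upper fence = Q3 + 1.5·IQR = 30.80 + 24.30 = 55.10.
74.9 > 55.10 → outlier.
88.4 > 55.10 → outlier.
All remaining values lie within [-9.70, 55.10].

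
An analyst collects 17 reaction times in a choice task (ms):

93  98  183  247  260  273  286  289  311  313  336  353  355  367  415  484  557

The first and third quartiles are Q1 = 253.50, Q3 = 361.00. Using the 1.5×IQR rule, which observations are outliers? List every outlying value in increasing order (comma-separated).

557

IQR = Q3 − Q1 = 361.00 − 253.50 = 107.50.
Lower fence = Q1 − 1.5·IQR = 253.50 − 161.25 = 92.25.
Upper fence = Q3 + 1.5·IQR = 361.00 + 161.25 = 522.25.
557 > 522.25 → outlier.
All remaining values lie within [92.25, 522.25].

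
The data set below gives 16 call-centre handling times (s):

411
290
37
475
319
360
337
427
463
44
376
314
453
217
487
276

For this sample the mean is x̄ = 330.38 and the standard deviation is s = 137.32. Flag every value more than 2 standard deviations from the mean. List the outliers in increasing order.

Cutoffs at x̄ ± 2s: 330.38 ± 2·137.32 = [55.74, 605.02].
37: z = -2.14, |z| > 2 → outlier.
44: z = -2.09, |z| > 2 → outlier.
Every other value lies within [55.74, 605.02].

37, 44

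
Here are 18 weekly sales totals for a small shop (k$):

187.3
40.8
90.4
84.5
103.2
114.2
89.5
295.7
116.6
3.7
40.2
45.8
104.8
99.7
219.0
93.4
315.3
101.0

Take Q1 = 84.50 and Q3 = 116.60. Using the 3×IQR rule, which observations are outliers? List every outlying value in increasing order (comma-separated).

IQR = Q3 − Q1 = 116.60 − 84.50 = 32.10.
Lower fence = Q1 − 3·IQR = 84.50 − 96.30 = -11.80.
Upper fence = Q3 + 3·IQR = 116.60 + 96.30 = 212.90.
219.0 > 212.90 → outlier.
295.7 > 212.90 → outlier.
315.3 > 212.90 → outlier.
All remaining values lie within [-11.80, 212.90].

219.0, 295.7, 315.3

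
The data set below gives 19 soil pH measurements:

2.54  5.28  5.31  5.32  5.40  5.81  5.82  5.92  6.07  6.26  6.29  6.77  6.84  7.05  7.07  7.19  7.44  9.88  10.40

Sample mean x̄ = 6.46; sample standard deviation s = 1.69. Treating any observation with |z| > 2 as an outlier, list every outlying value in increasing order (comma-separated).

Cutoffs at x̄ ± 2s: 6.46 ± 2·1.69 = [3.08, 9.84].
2.54: z = -2.32, |z| > 2 → outlier.
9.88: z = 2.02, |z| > 2 → outlier.
10.40: z = 2.33, |z| > 2 → outlier.
Every other value lies within [3.08, 9.84].

2.54, 9.88, 10.40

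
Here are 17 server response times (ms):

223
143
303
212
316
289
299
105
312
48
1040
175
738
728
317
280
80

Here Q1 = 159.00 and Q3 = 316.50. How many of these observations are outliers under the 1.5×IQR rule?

IQR = 157.50; fences at 159.00 − 236.25 = -77.25 and 316.50 + 236.25 = 552.75.
Outside the cutoffs: 728, 738, 1040.

3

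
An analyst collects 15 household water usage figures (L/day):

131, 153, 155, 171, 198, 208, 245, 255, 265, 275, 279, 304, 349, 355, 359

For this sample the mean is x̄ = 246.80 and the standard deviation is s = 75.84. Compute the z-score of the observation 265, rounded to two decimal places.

0.24

z = (265 − 246.80) / 75.84 = 0.24.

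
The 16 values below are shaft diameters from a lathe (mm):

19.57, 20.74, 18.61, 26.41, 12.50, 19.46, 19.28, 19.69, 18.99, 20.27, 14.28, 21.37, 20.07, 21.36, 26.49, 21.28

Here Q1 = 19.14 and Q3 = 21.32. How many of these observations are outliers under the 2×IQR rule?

IQR = 2.18; fences at 19.14 − 4.36 = 14.78 and 21.32 + 4.36 = 25.68.
Outside the cutoffs: 12.50, 14.28, 26.41, 26.49.

4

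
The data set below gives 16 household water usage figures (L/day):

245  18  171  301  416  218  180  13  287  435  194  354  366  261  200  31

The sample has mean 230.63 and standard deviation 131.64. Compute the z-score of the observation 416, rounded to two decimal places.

1.41

z = (416 − 230.63) / 131.64 = 1.41.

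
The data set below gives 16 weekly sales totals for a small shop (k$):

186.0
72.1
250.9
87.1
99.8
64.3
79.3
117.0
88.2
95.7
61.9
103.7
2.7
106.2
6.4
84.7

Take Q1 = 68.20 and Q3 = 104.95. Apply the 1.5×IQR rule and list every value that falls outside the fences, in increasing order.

2.7, 6.4, 186.0, 250.9

IQR = Q3 − Q1 = 104.95 − 68.20 = 36.75.
Lower fence = Q1 − 1.5·IQR = 68.20 − 55.125 = 13.075.
Upper fence = Q3 + 1.5·IQR = 104.95 + 55.125 = 160.075.
2.7 < 13.075 → outlier.
6.4 < 13.075 → outlier.
186.0 > 160.075 → outlier.
250.9 > 160.075 → outlier.
All remaining values lie within [13.075, 160.075].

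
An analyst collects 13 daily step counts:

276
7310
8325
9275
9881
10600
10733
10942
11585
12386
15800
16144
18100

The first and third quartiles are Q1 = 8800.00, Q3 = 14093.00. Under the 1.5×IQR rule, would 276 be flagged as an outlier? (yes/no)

yes

IQR = Q3 − Q1 = 14093.00 − 8800.00 = 5293.00.
Lower fence = Q1 − 1.5·IQR = 8800.00 − 7939.50 = 860.50.
Upper fence = Q3 + 1.5·IQR = 14093.00 + 7939.50 = 22032.50.
276 lies below the lower fence.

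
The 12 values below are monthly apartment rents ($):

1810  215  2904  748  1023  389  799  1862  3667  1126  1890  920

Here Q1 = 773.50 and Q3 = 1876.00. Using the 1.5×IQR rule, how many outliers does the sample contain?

1

IQR = 1102.50; fences at 773.50 − 1653.75 = -880.25 and 1876.00 + 1653.75 = 3529.75.
Outside the cutoffs: 3667.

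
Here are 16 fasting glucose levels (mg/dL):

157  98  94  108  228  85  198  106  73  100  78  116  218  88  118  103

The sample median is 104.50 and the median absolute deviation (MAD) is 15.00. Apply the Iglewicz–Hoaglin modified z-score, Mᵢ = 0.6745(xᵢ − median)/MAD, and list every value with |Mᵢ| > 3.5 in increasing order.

198, 218, 228

|Mᵢ| > 3.5 ⇔ |xᵢ − 104.50| > 3.5·15.00/0.6745 = 77.84.
So outliers lie outside [26.66, 182.34].
198: M = 4.20 → outlier.
218: M = 5.10 → outlier.
228: M = 5.55 → outlier.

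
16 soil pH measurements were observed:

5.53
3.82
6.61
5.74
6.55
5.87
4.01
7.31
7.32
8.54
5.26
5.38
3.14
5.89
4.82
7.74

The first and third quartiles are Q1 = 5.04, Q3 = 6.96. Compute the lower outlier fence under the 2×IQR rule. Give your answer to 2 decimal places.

1.20

IQR = Q3 − Q1 = 6.96 − 5.04 = 1.92.
Lower fence = Q1 − 2·IQR = 5.04 − 3.84 = 1.20.
Upper fence = Q3 + 2·IQR = 6.96 + 3.84 = 10.80.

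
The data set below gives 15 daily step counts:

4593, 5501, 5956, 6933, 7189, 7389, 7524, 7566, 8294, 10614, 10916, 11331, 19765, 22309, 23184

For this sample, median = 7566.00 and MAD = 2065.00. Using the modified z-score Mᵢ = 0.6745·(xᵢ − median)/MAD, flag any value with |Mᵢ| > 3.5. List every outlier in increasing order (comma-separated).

|Mᵢ| > 3.5 ⇔ |xᵢ − 7566.00| > 3.5·2065.00/0.6745 = 10715.34.
So outliers lie outside [-3149.34, 18281.34].
19765: M = 3.98 → outlier.
22309: M = 4.82 → outlier.
23184: M = 5.10 → outlier.

19765, 22309, 23184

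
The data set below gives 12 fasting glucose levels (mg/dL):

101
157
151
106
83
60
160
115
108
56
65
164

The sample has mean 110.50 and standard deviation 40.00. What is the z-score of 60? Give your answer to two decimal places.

z = (60 − 110.50) / 40.00 = -1.26.

-1.26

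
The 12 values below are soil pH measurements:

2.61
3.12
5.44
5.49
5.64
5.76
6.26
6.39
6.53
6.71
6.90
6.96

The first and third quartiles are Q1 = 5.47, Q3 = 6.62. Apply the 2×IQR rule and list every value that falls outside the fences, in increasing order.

IQR = Q3 − Q1 = 6.62 − 5.47 = 1.15.
Lower fence = Q1 − 2·IQR = 5.47 − 2.30 = 3.17.
Upper fence = Q3 + 2·IQR = 6.62 + 2.30 = 8.92.
2.61 < 3.17 → outlier.
3.12 < 3.17 → outlier.
All remaining values lie within [3.17, 8.92].

2.61, 3.12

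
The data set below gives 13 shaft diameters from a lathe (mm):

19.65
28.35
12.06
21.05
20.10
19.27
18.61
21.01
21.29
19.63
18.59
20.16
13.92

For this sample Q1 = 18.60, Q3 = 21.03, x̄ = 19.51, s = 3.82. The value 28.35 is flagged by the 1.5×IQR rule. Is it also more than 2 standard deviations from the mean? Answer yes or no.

yes

z = (28.35 − 19.51) / 3.82 = 2.31.
|z| = 2.31 > 2.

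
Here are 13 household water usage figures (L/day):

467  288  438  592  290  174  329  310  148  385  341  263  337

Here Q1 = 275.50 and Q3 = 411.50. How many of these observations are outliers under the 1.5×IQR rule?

0

IQR = 136.00; fences at 275.50 − 204.00 = 71.50 and 411.50 + 204.00 = 615.50.
Every value lies within the cutoffs.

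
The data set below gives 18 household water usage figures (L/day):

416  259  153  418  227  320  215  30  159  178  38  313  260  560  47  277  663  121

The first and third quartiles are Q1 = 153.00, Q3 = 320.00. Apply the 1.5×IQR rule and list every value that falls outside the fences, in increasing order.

663

IQR = Q3 − Q1 = 320.00 − 153.00 = 167.00.
Lower fence = Q1 − 1.5·IQR = 153.00 − 250.50 = -97.50.
Upper fence = Q3 + 1.5·IQR = 320.00 + 250.50 = 570.50.
663 > 570.50 → outlier.
All remaining values lie within [-97.50, 570.50].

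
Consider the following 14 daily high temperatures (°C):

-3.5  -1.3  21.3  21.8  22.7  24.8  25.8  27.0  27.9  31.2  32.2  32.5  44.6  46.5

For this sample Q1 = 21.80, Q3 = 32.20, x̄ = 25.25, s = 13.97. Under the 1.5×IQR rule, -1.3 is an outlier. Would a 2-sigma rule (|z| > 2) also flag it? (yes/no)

no

z = (-1.3 − 25.25) / 13.97 = -1.90.
|z| = 1.90 ≤ 2.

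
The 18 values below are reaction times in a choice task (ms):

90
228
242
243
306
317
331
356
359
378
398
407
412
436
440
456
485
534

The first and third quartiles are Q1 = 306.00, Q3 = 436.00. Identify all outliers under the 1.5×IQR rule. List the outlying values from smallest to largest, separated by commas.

90

IQR = Q3 − Q1 = 436.00 − 306.00 = 130.00.
Lower fence = Q1 − 1.5·IQR = 306.00 − 195.00 = 111.00.
Upper fence = Q3 + 1.5·IQR = 436.00 + 195.00 = 631.00.
90 < 111.00 → outlier.
All remaining values lie within [111.00, 631.00].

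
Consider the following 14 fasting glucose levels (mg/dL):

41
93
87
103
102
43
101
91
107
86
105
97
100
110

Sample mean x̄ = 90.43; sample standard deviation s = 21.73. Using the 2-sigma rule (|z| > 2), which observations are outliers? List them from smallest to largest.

Cutoffs at x̄ ± 2s: 90.43 ± 2·21.73 = [46.97, 133.89].
41: z = -2.27, |z| > 2 → outlier.
43: z = -2.18, |z| > 2 → outlier.
Every other value lies within [46.97, 133.89].

41, 43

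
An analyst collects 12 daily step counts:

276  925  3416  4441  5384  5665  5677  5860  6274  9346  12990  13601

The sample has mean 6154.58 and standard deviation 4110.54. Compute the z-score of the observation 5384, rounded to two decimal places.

z = (5384 − 6154.58) / 4110.54 = -0.19.

-0.19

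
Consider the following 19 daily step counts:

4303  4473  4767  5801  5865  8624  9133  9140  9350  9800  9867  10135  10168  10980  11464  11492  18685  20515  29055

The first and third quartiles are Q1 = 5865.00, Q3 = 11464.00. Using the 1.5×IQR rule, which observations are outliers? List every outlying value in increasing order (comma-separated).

IQR = Q3 − Q1 = 11464.00 − 5865.00 = 5599.00.
Lower fence = Q1 − 1.5·IQR = 5865.00 − 8398.50 = -2533.50.
Upper fence = Q3 + 1.5·IQR = 11464.00 + 8398.50 = 19862.50.
20515 > 19862.50 → outlier.
29055 > 19862.50 → outlier.
All remaining values lie within [-2533.50, 19862.50].

20515, 29055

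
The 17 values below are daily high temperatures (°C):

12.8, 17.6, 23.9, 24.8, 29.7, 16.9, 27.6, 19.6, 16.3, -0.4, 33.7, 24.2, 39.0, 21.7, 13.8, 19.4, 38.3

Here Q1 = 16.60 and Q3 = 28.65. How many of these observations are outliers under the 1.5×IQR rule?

0

IQR = 12.05; fences at 16.60 − 18.075 = -1.475 and 28.65 + 18.075 = 46.725.
Every value lies within the cutoffs.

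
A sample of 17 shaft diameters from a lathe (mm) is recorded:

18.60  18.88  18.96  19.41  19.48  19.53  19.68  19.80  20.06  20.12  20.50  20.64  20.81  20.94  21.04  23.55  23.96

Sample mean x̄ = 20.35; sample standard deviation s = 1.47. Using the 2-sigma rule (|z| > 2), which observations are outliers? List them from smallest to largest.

Cutoffs at x̄ ± 2s: 20.35 ± 2·1.47 = [17.41, 23.29].
23.55: z = 2.18, |z| > 2 → outlier.
23.96: z = 2.46, |z| > 2 → outlier.
Every other value lies within [17.41, 23.29].

23.55, 23.96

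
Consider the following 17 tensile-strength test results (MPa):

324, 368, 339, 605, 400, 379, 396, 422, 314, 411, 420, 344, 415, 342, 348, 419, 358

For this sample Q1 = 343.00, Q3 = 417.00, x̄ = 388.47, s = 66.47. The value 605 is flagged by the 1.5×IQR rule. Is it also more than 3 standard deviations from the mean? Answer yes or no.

yes

z = (605 − 388.47) / 66.47 = 3.26.
|z| = 3.26 > 3.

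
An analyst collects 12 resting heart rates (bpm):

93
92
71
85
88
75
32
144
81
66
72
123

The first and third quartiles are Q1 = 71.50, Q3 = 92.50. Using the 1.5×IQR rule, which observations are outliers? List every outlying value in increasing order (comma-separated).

IQR = Q3 − Q1 = 92.50 − 71.50 = 21.00.
Lower fence = Q1 − 1.5·IQR = 71.50 − 31.50 = 40.00.
Upper fence = Q3 + 1.5·IQR = 92.50 + 31.50 = 124.00.
32 < 40.00 → outlier.
144 > 124.00 → outlier.
All remaining values lie within [40.00, 124.00].

32, 144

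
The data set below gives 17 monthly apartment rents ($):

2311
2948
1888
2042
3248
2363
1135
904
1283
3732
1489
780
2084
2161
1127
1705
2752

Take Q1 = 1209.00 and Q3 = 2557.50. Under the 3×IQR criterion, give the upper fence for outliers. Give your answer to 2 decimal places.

6603.00

IQR = Q3 − Q1 = 2557.50 − 1209.00 = 1348.50.
Lower fence = Q1 − 3·IQR = 1209.00 − 4045.50 = -2836.50.
Upper fence = Q3 + 3·IQR = 2557.50 + 4045.50 = 6603.00.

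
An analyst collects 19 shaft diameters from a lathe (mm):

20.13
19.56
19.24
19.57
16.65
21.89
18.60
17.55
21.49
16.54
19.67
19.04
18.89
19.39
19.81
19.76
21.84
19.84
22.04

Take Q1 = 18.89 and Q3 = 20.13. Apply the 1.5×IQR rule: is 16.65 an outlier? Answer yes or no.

IQR = Q3 − Q1 = 20.13 − 18.89 = 1.24.
Lower fence = Q1 − 1.5·IQR = 18.89 − 1.86 = 17.03.
Upper fence = Q3 + 1.5·IQR = 20.13 + 1.86 = 21.99.
16.65 lies below the lower fence.

yes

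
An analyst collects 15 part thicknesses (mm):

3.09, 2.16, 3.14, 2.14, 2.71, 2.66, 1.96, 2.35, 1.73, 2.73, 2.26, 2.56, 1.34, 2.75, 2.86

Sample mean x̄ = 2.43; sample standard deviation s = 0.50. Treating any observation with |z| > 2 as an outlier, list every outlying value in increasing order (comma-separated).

1.34

Cutoffs at x̄ ± 2s: 2.43 ± 2·0.50 = [1.43, 3.43].
1.34: z = -2.18, |z| > 2 → outlier.
Every other value lies within [1.43, 3.43].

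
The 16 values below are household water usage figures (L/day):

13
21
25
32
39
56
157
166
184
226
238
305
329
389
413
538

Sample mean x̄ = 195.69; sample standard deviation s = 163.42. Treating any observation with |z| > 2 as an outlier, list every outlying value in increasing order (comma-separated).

Cutoffs at x̄ ± 2s: 195.69 ± 2·163.42 = [-131.15, 522.53].
538: z = 2.09, |z| > 2 → outlier.
Every other value lies within [-131.15, 522.53].

538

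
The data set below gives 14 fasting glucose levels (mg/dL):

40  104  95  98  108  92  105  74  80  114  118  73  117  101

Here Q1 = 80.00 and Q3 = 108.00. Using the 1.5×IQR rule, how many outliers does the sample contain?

0

IQR = 28.00; fences at 80.00 − 42.00 = 38.00 and 108.00 + 42.00 = 150.00.
Every value lies within the cutoffs.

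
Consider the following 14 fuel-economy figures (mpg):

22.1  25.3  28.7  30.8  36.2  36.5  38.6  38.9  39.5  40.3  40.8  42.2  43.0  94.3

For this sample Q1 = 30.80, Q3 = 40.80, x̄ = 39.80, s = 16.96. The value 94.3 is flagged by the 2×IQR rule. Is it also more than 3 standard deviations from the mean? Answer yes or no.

z = (94.3 − 39.80) / 16.96 = 3.21.
|z| = 3.21 > 3.

yes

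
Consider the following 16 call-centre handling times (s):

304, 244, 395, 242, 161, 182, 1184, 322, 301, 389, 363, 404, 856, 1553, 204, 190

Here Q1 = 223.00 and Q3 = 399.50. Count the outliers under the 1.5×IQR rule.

IQR = 176.50; fences at 223.00 − 264.75 = -41.75 and 399.50 + 264.75 = 664.25.
Outside the cutoffs: 856, 1184, 1553.

3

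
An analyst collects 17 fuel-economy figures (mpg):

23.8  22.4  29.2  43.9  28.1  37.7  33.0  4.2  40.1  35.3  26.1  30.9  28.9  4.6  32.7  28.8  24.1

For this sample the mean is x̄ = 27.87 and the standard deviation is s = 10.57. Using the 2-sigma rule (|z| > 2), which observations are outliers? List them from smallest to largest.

Cutoffs at x̄ ± 2s: 27.87 ± 2·10.57 = [6.73, 49.01].
4.2: z = -2.24, |z| > 2 → outlier.
4.6: z = -2.20, |z| > 2 → outlier.
Every other value lies within [6.73, 49.01].

4.2, 4.6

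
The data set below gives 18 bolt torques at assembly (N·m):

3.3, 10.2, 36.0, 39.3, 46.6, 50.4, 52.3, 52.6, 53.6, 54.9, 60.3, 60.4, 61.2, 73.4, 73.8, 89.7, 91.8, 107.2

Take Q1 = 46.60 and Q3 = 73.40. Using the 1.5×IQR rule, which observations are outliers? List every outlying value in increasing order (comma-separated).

3.3

IQR = Q3 − Q1 = 73.40 − 46.60 = 26.80.
Lower fence = Q1 − 1.5·IQR = 46.60 − 40.20 = 6.40.
Upper fence = Q3 + 1.5·IQR = 73.40 + 40.20 = 113.60.
3.3 < 6.40 → outlier.
All remaining values lie within [6.40, 113.60].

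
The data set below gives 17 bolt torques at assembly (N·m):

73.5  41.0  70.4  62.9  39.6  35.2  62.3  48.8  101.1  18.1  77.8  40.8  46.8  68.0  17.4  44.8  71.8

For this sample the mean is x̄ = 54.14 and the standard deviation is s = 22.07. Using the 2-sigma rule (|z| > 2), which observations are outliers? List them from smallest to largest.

Cutoffs at x̄ ± 2s: 54.14 ± 2·22.07 = [10.00, 98.28].
101.1: z = 2.13, |z| > 2 → outlier.
Every other value lies within [10.00, 98.28].

101.1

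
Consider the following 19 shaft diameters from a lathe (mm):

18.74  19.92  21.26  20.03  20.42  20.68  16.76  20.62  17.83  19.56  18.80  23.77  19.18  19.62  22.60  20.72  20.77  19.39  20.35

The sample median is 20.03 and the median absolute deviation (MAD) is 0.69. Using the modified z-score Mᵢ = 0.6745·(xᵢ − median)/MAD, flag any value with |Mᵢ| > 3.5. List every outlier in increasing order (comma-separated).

|Mᵢ| > 3.5 ⇔ |xᵢ − 20.03| > 3.5·0.69/0.6745 = 3.58.
So outliers lie outside [16.45, 23.61].
23.77: M = 3.66 → outlier.

23.77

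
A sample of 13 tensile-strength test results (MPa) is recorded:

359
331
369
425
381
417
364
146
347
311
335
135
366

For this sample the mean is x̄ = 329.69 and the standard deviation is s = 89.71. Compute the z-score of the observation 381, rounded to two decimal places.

0.57

z = (381 − 329.69) / 89.71 = 0.57.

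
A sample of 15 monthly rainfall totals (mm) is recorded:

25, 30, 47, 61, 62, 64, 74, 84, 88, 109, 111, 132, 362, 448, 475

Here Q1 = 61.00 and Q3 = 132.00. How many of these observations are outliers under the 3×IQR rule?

3

IQR = 71.00; fences at 61.00 − 213.00 = -152.00 and 132.00 + 213.00 = 345.00.
Outside the cutoffs: 362, 448, 475.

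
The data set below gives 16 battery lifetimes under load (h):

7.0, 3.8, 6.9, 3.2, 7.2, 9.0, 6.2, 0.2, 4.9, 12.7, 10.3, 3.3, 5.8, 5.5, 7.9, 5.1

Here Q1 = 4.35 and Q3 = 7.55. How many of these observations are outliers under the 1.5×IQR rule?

1

IQR = 3.20; fences at 4.35 − 4.80 = -0.45 and 7.55 + 4.80 = 12.35.
Outside the cutoffs: 12.7.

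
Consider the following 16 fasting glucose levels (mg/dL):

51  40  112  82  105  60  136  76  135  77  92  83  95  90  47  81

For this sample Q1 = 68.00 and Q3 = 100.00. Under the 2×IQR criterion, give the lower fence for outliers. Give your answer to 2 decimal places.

4.00

IQR = Q3 − Q1 = 100.00 − 68.00 = 32.00.
Lower fence = Q1 − 2·IQR = 68.00 − 64.00 = 4.00.
Upper fence = Q3 + 2·IQR = 100.00 + 64.00 = 164.00.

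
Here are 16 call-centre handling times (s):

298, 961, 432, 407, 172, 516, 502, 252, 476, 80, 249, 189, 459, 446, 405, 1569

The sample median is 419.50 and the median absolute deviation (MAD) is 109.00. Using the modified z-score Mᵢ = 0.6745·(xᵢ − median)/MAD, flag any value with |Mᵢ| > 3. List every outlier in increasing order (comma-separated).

|Mᵢ| > 3 ⇔ |xᵢ − 419.50| > 3·109.00/0.6745 = 484.80.
So outliers lie outside [-65.30, 904.30].
961: M = 3.35 → outlier.
1569: M = 7.11 → outlier.

961, 1569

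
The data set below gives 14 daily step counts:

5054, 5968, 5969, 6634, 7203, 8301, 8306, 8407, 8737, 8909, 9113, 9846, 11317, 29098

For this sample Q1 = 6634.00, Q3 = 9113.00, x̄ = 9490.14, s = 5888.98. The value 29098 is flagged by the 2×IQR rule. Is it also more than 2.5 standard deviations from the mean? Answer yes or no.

yes

z = (29098 − 9490.14) / 5888.98 = 3.33.
|z| = 3.33 > 2.5.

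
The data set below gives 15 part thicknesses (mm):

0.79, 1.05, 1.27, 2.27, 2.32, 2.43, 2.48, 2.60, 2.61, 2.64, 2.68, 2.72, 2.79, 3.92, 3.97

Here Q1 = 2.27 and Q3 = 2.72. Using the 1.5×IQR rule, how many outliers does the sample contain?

IQR = 0.45; fences at 2.27 − 0.675 = 1.595 and 2.72 + 0.675 = 3.395.
Outside the cutoffs: 0.79, 1.05, 1.27, 3.92, 3.97.

5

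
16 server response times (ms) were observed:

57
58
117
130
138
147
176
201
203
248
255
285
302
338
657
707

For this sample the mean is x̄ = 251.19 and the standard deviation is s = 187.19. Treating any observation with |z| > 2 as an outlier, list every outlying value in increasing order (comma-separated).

657, 707

Cutoffs at x̄ ± 2s: 251.19 ± 2·187.19 = [-123.19, 625.57].
657: z = 2.17, |z| > 2 → outlier.
707: z = 2.44, |z| > 2 → outlier.
Every other value lies within [-123.19, 625.57].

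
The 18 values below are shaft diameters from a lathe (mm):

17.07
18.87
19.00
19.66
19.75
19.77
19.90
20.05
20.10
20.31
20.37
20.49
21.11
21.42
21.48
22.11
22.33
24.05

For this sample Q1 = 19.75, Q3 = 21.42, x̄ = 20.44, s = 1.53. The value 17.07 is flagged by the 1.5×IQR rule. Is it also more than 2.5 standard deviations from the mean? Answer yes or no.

no

z = (17.07 − 20.44) / 1.53 = -2.20.
|z| = 2.20 ≤ 2.5.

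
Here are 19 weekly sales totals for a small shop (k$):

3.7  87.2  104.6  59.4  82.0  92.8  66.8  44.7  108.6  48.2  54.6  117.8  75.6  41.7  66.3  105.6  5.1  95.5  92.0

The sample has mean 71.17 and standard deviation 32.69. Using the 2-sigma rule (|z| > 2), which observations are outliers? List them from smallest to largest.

3.7, 5.1

Cutoffs at x̄ ± 2s: 71.17 ± 2·32.69 = [5.79, 136.55].
3.7: z = -2.06, |z| > 2 → outlier.
5.1: z = -2.02, |z| > 2 → outlier.
Every other value lies within [5.79, 136.55].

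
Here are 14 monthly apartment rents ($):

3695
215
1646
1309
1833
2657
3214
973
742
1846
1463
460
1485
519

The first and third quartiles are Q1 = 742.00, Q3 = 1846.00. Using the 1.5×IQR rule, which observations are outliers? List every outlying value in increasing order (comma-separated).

IQR = Q3 − Q1 = 1846.00 − 742.00 = 1104.00.
Lower fence = Q1 − 1.5·IQR = 742.00 − 1656.00 = -914.00.
Upper fence = Q3 + 1.5·IQR = 1846.00 + 1656.00 = 3502.00.
3695 > 3502.00 → outlier.
All remaining values lie within [-914.00, 3502.00].

3695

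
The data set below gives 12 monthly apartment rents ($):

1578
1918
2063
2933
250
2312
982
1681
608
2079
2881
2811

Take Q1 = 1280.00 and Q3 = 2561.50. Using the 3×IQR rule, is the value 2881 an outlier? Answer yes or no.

no

IQR = Q3 − Q1 = 2561.50 − 1280.00 = 1281.50.
Lower fence = Q1 − 3·IQR = 1280.00 − 3844.50 = -2564.50.
Upper fence = Q3 + 3·IQR = 2561.50 + 3844.50 = 6406.00.
2881 lies within [-2564.50, 6406.00].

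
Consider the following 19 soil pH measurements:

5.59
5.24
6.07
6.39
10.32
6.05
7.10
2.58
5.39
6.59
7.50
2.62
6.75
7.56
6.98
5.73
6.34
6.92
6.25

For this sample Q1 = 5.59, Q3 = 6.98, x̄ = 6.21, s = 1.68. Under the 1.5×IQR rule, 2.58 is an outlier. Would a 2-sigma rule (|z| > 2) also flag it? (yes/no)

z = (2.58 − 6.21) / 1.68 = -2.16.
|z| = 2.16 > 2.

yes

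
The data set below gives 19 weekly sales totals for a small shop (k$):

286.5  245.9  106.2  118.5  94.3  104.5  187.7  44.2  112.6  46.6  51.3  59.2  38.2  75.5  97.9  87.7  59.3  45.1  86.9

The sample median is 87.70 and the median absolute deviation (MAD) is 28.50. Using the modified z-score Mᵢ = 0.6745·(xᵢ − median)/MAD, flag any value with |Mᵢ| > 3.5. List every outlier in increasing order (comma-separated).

245.9, 286.5

|Mᵢ| > 3.5 ⇔ |xᵢ − 87.70| > 3.5·28.50/0.6745 = 147.89.
So outliers lie outside [-60.19, 235.59].
245.9: M = 3.74 → outlier.
286.5: M = 4.70 → outlier.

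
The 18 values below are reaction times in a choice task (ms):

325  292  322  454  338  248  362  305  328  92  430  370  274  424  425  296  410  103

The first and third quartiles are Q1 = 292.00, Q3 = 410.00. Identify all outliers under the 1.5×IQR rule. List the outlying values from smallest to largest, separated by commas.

92, 103

IQR = Q3 − Q1 = 410.00 − 292.00 = 118.00.
Lower fence = Q1 − 1.5·IQR = 292.00 − 177.00 = 115.00.
Upper fence = Q3 + 1.5·IQR = 410.00 + 177.00 = 587.00.
92 < 115.00 → outlier.
103 < 115.00 → outlier.
All remaining values lie within [115.00, 587.00].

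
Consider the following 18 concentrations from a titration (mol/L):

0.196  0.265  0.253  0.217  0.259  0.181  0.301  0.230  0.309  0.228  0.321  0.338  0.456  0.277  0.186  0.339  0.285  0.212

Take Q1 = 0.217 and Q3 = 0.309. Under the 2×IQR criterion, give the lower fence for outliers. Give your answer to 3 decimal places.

0.033

IQR = Q3 − Q1 = 0.309 − 0.217 = 0.092.
Lower fence = Q1 − 2·IQR = 0.217 − 0.184 = 0.033.
Upper fence = Q3 + 2·IQR = 0.309 + 0.184 = 0.493.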